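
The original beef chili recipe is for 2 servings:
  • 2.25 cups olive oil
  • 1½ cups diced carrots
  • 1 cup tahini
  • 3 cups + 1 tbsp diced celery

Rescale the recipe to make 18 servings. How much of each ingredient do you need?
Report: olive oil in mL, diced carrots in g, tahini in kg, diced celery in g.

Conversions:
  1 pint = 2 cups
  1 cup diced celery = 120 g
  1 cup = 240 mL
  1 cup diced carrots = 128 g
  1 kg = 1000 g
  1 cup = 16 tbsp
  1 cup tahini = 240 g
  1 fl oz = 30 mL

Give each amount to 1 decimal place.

Scaling factor: 18/2 = 9.
olive oil: 2.25 cup × 9 × 240 mL/cup = 4860.0 mL
diced carrots: 1.5 cup × 9 × 128 g/cup = 1728.0 g
tahini: 1 cup × 9 × 240 g/cup ÷ 1000 g/kg ≈ 2.2 kg
diced celery: (3 cup + 1 tbsp = 3.0625 cup) × 9 × 120 g/cup = 3307.5 g

olive oil: 4860.0 mL; diced carrots: 1728.0 g; tahini: 2.2 kg; diced celery: 3307.5 g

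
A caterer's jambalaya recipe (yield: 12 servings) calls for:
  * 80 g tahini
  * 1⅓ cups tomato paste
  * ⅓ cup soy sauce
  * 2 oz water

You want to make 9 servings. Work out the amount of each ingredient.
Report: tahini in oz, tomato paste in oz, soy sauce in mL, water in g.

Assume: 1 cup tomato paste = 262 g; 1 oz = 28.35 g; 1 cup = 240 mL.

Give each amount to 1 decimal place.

Scaling factor: 9/12 = 3/4 = 0.75.
tahini: 80 g × 3/4 ÷ 28.35 g/oz ≈ 2.1 oz
tomato paste: 4/3 cup × 3/4 × 262 g/cup ÷ 28.35 g/oz ≈ 9.2 oz
soy sauce: 1/3 cup × 3/4 × 240 mL/cup = 60.0 mL
water: 2 oz × 3/4 × 28.35 g/oz ≈ 42.5 g

tahini: 2.1 oz; tomato paste: 9.2 oz; soy sauce: 60.0 mL; water: 42.5 g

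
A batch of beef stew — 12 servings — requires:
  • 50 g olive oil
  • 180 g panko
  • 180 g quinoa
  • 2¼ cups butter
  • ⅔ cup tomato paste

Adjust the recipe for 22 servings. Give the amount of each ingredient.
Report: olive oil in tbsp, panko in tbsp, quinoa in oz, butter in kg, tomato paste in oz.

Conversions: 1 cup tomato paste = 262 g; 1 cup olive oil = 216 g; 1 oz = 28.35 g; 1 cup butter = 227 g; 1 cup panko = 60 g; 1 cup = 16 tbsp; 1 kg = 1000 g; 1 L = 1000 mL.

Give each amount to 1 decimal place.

Scaling factor: 22/12 = 11/6.
olive oil: 50 g × 11/6 ÷ 216 g/cup × 16 tbsp/cup ≈ 6.8 tbsp
panko: 180 g × 11/6 ÷ 60 g/cup × 16 tbsp/cup = 88.0 tbsp
quinoa: 180 g × 11/6 ÷ 28.35 g/oz ≈ 11.6 oz
butter: 2.25 cup × 11/6 × 227 g/cup ÷ 1000 g/kg ≈ 0.9 kg
tomato paste: 2/3 cup × 11/6 × 262 g/cup ÷ 28.35 g/oz ≈ 11.3 oz

olive oil: 6.8 tbsp; panko: 88.0 tbsp; quinoa: 11.6 oz; butter: 0.9 kg; tomato paste: 11.3 oz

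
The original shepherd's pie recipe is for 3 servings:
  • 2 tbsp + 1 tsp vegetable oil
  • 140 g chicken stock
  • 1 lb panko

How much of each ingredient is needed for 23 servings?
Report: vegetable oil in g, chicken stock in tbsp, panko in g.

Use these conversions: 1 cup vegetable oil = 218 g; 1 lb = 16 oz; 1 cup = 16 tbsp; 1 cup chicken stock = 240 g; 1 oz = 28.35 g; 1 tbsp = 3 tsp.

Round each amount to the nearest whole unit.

vegetable oil: 244 g; chicken stock: 72 tbsp; panko: 3478 g

Scaling factor: 23/3.
vegetable oil: (2 tbsp + 1 tsp = 7/3 tbsp) × 23/3 ÷ 16 tbsp/cup × 218 g/cup ≈ 244 g
chicken stock: 140 g × 23/3 ÷ 240 g/cup × 16 tbsp/cup ≈ 72 tbsp
panko: 1 lb × 23/3 × 16 oz/lb × 28.35 g/oz ≈ 3478 g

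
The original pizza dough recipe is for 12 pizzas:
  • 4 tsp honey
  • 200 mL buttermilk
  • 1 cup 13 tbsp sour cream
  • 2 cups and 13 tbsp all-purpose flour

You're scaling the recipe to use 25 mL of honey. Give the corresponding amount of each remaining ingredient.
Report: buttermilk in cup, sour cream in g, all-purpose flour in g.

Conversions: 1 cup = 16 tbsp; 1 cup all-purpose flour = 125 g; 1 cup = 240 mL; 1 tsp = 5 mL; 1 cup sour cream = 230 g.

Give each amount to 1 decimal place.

buttermilk: 1.0 cup; sour cream: 521.1 g; all-purpose flour: 439.5 g

The original recipe has 20 mL of honey, so the scaling factor is 25 ÷ 20 = 5/4 = 1.25.
buttermilk: 200 mL × 5/4 ÷ 240 mL/cup ≈ 1.0 cup
sour cream: (1 cup + 13 tbsp = 1.8125 cup) × 5/4 × 230 g/cup ≈ 521.1 g
all-purpose flour: (2 cup + 13 tbsp = 2.8125 cup) × 5/4 × 125 g/cup ≈ 439.5 g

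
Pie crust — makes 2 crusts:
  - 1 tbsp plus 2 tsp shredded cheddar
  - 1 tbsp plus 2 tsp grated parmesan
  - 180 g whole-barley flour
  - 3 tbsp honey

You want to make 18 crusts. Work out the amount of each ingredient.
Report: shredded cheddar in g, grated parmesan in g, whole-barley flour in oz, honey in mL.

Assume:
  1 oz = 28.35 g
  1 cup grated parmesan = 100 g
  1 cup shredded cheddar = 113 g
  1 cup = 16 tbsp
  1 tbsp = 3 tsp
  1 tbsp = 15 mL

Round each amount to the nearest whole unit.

Scaling factor: 18/2 = 9.
shredded cheddar: (1 tbsp + 2 tsp = 5/3 tbsp) × 9 ÷ 16 tbsp/cup × 113 g/cup ≈ 106 g
grated parmesan: (1 tbsp + 2 tsp = 5/3 tbsp) × 9 ÷ 16 tbsp/cup × 100 g/cup ≈ 94 g
whole-barley flour: 180 g × 9 ÷ 28.35 g/oz ≈ 57 oz
honey: 3 tbsp × 9 × 15 mL/tbsp = 405 mL

shredded cheddar: 106 g; grated parmesan: 94 g; whole-barley flour: 57 oz; honey: 405 mL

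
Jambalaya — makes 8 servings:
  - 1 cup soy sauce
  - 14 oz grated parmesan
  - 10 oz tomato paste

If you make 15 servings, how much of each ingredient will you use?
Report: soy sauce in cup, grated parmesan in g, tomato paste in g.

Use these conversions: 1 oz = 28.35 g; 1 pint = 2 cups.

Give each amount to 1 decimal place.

Scaling factor: 15/8 = 1.875.
soy sauce: 1 cup × 15/8 ≈ 1.9 cup
grated parmesan: 14 oz × 15/8 × 28.35 g/oz ≈ 744.2 g
tomato paste: 10 oz × 15/8 × 28.35 g/oz ≈ 531.6 g

soy sauce: 1.9 cup; grated parmesan: 744.2 g; tomato paste: 531.6 g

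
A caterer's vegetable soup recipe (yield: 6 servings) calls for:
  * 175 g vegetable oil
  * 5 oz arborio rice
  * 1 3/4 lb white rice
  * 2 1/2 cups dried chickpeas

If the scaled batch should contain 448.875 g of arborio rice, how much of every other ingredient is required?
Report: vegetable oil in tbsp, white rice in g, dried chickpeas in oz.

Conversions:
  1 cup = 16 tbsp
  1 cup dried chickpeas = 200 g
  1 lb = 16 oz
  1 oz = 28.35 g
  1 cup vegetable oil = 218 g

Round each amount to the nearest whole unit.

The original recipe has 141.75 g of arborio rice, so the scaling factor is 448.875 ÷ 141.75 = 19/6.
vegetable oil: 175 g × 19/6 ÷ 218 g/cup × 16 tbsp/cup ≈ 41 tbsp
white rice: 1.75 lb × 19/6 × 16 oz/lb × 28.35 g/oz ≈ 2514 g
dried chickpeas: 2.5 cup × 19/6 × 200 g/cup ÷ 28.35 g/oz ≈ 56 oz

vegetable oil: 41 tbsp; white rice: 2514 g; dried chickpeas: 56 oz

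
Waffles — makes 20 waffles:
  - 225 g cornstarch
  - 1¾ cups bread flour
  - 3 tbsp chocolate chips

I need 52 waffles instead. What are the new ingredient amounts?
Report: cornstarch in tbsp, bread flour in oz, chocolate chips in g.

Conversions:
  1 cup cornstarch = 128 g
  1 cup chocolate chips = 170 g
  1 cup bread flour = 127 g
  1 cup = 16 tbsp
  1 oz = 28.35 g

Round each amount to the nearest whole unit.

Scaling factor: 52/20 = 13/5 = 2.6.
cornstarch: 225 g × 13/5 ÷ 128 g/cup × 16 tbsp/cup ≈ 73 tbsp
bread flour: 1.75 cup × 13/5 × 127 g/cup ÷ 28.35 g/oz ≈ 20 oz
chocolate chips: 3 tbsp × 13/5 ÷ 16 tbsp/cup × 170 g/cup ≈ 83 g

cornstarch: 73 tbsp; bread flour: 20 oz; chocolate chips: 83 g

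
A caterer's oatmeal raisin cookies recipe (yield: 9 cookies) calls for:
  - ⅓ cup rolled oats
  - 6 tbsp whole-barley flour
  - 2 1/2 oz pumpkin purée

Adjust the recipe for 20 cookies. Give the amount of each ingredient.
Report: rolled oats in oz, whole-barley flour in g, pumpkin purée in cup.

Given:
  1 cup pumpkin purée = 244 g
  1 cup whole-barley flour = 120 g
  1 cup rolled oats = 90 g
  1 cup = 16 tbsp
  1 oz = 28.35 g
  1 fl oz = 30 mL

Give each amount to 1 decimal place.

Scaling factor: 20/9.
rolled oats: 1/3 cup × 20/9 × 90 g/cup ÷ 28.35 g/oz ≈ 2.4 oz
whole-barley flour: 6 tbsp × 20/9 ÷ 16 tbsp/cup × 120 g/cup = 100.0 g
pumpkin purée: 2.5 oz × 20/9 × 28.35 g/oz ÷ 244 g/cup ≈ 0.6 cup

rolled oats: 2.4 oz; whole-barley flour: 100.0 g; pumpkin purée: 0.6 cup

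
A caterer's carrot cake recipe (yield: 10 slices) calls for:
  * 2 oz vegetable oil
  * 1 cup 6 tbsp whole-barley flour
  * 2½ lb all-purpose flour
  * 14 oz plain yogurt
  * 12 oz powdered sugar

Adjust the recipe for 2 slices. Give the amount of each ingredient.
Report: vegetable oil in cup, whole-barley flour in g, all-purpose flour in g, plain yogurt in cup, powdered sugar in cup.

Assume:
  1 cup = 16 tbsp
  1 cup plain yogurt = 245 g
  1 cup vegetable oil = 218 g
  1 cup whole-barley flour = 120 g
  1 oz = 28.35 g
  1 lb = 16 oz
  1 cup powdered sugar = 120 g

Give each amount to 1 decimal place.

Scaling factor: 2/10 = 1/5 = 0.2.
vegetable oil: 2 oz × 1/5 × 28.35 g/oz ÷ 218 g/cup ≈ 0.1 cup
whole-barley flour: (1 cup + 6 tbsp = 1.375 cup) × 1/5 × 120 g/cup = 33.0 g
all-purpose flour: 2.5 lb × 1/5 × 16 oz/lb × 28.35 g/oz = 226.8 g
plain yogurt: 14 oz × 1/5 × 28.35 g/oz ÷ 245 g/cup ≈ 0.3 cup
powdered sugar: 12 oz × 1/5 × 28.35 g/oz ÷ 120 g/cup ≈ 0.6 cup

vegetable oil: 0.1 cup; whole-barley flour: 33.0 g; all-purpose flour: 226.8 g; plain yogurt: 0.3 cup; powdered sugar: 0.6 cup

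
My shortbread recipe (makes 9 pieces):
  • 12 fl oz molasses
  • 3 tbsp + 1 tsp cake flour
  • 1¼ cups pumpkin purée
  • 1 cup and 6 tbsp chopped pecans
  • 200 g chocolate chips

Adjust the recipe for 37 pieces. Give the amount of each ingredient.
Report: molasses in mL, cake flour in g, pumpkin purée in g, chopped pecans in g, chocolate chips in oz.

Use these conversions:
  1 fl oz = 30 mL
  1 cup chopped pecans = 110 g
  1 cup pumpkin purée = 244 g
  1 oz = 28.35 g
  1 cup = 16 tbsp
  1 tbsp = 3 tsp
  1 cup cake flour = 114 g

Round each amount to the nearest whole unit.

molasses: 1480 mL; cake flour: 98 g; pumpkin purée: 1254 g; chopped pecans: 622 g; chocolate chips: 29 oz

Scaling factor: 37/9.
molasses: 12 fl oz × 37/9 × 30 mL/fl oz = 1480 mL
cake flour: (3 tbsp + 1 tsp = 10/3 tbsp) × 37/9 ÷ 16 tbsp/cup × 114 g/cup ≈ 98 g
pumpkin purée: 1.25 cup × 37/9 × 244 g/cup ≈ 1254 g
chopped pecans: (1 cup + 6 tbsp = 1.375 cup) × 37/9 × 110 g/cup ≈ 622 g
chocolate chips: 200 g × 37/9 ÷ 28.35 g/oz ≈ 29 oz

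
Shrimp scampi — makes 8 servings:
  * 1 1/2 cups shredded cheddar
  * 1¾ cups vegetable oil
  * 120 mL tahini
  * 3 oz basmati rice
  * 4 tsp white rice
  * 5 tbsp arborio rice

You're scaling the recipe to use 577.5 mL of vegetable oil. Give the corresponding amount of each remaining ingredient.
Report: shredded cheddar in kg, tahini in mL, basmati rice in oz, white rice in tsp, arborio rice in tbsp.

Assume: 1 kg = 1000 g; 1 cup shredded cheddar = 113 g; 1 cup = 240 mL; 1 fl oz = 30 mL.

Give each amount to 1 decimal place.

shredded cheddar: 0.2 kg; tahini: 165.0 mL; basmati rice: 4.1 oz; white rice: 5.5 tsp; arborio rice: 6.9 tbsp

The original recipe has 420 mL of vegetable oil, so the scaling factor is 577.5 ÷ 420 = 11/8 = 1.375.
shredded cheddar: 1.5 cup × 11/8 × 113 g/cup ÷ 1000 g/kg ≈ 0.2 kg
tahini: 120 mL × 11/8 = 165.0 mL
basmati rice: 3 oz × 11/8 ≈ 4.1 oz
white rice: 4 tsp × 11/8 = 5.5 tsp
arborio rice: 5 tbsp × 11/8 ≈ 6.9 tbsp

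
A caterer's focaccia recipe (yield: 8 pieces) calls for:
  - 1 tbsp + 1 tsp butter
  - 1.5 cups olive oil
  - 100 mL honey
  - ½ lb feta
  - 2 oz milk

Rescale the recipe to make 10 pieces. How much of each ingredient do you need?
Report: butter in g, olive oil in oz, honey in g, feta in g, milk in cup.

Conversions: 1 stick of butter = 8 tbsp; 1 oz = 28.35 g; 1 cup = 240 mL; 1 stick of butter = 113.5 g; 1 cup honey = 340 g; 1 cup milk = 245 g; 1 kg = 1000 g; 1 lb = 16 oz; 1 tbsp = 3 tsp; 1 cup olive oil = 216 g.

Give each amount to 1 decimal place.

butter: 23.6 g; olive oil: 14.3 oz; honey: 177.1 g; feta: 283.5 g; milk: 0.3 cup

Scaling factor: 10/8 = 5/4 = 1.25.
butter: (1 tbsp + 1 tsp = 4/3 tbsp) × 5/4 ÷ 8 tbsp/stick × 113.5 g/stick ≈ 23.6 g
olive oil: 1.5 cup × 5/4 × 216 g/cup ÷ 28.35 g/oz ≈ 14.3 oz
honey: 100 mL × 5/4 ÷ 240 mL/cup × 340 g/cup ≈ 177.1 g
feta: 0.5 lb × 5/4 × 16 oz/lb × 28.35 g/oz = 283.5 g
milk: 2 oz × 5/4 × 28.35 g/oz ÷ 245 g/cup ≈ 0.3 cup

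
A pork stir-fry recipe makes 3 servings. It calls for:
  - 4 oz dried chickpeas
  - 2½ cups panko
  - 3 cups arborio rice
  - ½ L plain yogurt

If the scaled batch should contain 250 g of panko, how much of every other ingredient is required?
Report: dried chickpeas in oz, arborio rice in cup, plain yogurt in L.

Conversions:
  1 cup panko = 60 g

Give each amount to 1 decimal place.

dried chickpeas: 6.7 oz; arborio rice: 5.0 cup; plain yogurt: 0.8 L

The original recipe has 150 g of panko, so the scaling factor is 250 ÷ 150 = 5/3.
dried chickpeas: 4 oz × 5/3 ≈ 6.7 oz
arborio rice: 3 cup × 5/3 = 5.0 cup
plain yogurt: 0.5 L × 5/3 ≈ 0.8 L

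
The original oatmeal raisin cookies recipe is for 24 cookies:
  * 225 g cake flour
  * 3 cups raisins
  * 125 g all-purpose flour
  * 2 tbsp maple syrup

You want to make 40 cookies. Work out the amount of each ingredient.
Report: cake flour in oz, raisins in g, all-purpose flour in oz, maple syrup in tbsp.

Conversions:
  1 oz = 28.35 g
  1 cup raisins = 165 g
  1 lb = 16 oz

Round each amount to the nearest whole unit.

cake flour: 13 oz; raisins: 825 g; all-purpose flour: 7 oz; maple syrup: 3 tbsp

Scaling factor: 40/24 = 5/3.
cake flour: 225 g × 5/3 ÷ 28.35 g/oz ≈ 13 oz
raisins: 3 cup × 5/3 × 165 g/cup = 825 g
all-purpose flour: 125 g × 5/3 ÷ 28.35 g/oz ≈ 7 oz
maple syrup: 2 tbsp × 5/3 ≈ 3 tbsp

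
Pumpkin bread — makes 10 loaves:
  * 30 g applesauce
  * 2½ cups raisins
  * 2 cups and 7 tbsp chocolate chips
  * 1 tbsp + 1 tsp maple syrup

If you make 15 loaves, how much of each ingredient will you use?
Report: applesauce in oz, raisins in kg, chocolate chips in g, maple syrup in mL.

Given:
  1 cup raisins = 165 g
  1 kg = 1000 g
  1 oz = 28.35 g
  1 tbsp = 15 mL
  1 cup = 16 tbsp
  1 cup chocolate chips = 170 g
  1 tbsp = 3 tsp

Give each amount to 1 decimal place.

applesauce: 1.6 oz; raisins: 0.6 kg; chocolate chips: 621.6 g; maple syrup: 30.0 mL

Scaling factor: 15/10 = 3/2 = 1.5.
applesauce: 30 g × 3/2 ÷ 28.35 g/oz ≈ 1.6 oz
raisins: 2.5 cup × 3/2 × 165 g/cup ÷ 1000 g/kg ≈ 0.6 kg
chocolate chips: (2 cup + 7 tbsp = 2.4375 cup) × 3/2 × 170 g/cup ≈ 621.6 g
maple syrup: (1 tbsp + 1 tsp = 4/3 tbsp) × 3/2 × 15 mL/tbsp = 30.0 mL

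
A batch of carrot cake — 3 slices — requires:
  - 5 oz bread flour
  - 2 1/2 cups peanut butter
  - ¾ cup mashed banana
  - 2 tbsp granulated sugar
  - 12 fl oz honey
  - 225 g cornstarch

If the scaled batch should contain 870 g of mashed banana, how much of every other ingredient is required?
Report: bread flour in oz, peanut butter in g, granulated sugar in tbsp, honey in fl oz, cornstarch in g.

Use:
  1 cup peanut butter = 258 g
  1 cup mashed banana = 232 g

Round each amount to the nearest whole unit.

bread flour: 25 oz; peanut butter: 3225 g; granulated sugar: 10 tbsp; honey: 60 fl oz; cornstarch: 1125 g

The original recipe has 174 g of mashed banana, so the scaling factor is 870 ÷ 174 = 5.
bread flour: 5 oz × 5 = 25 oz
peanut butter: 2.5 cup × 5 × 258 g/cup = 3225 g
granulated sugar: 2 tbsp × 5 = 10 tbsp
honey: 12 fl oz × 5 = 60 fl oz
cornstarch: 225 g × 5 = 1125 g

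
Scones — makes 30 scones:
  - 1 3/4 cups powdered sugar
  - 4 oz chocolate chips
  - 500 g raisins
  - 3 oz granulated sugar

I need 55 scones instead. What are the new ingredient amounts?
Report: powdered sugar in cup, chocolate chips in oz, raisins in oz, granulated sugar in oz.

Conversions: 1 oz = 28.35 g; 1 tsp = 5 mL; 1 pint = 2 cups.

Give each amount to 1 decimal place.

Scaling factor: 55/30 = 11/6.
powdered sugar: 1.75 cup × 11/6 ≈ 3.2 cup
chocolate chips: 4 oz × 11/6 ≈ 7.3 oz
raisins: 500 g × 11/6 ÷ 28.35 g/oz ≈ 32.3 oz
granulated sugar: 3 oz × 11/6 = 5.5 oz

powdered sugar: 3.2 cup; chocolate chips: 7.3 oz; raisins: 32.3 oz; granulated sugar: 5.5 oz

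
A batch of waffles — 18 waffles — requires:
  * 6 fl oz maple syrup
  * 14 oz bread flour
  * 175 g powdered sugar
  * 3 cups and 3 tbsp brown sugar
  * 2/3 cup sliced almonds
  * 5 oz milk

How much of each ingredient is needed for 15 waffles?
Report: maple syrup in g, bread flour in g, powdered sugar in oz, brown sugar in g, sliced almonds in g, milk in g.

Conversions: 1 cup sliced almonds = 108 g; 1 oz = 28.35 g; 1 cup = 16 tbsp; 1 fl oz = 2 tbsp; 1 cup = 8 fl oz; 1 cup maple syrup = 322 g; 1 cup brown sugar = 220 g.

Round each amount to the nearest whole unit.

maple syrup: 201 g; bread flour: 331 g; powdered sugar: 5 oz; brown sugar: 584 g; sliced almonds: 60 g; milk: 118 g

Scaling factor: 15/18 = 5/6.
maple syrup: 6 fl oz × 5/6 ÷ 8 fl oz/cup × 322 g/cup ≈ 201 g
bread flour: 14 oz × 5/6 × 28.35 g/oz ≈ 331 g
powdered sugar: 175 g × 5/6 ÷ 28.35 g/oz ≈ 5 oz
brown sugar: (3 cup + 3 tbsp = 3.1875 cup) × 5/6 × 220 g/cup ≈ 584 g
sliced almonds: 2/3 cup × 5/6 × 108 g/cup = 60 g
milk: 5 oz × 5/6 × 28.35 g/oz ≈ 118 g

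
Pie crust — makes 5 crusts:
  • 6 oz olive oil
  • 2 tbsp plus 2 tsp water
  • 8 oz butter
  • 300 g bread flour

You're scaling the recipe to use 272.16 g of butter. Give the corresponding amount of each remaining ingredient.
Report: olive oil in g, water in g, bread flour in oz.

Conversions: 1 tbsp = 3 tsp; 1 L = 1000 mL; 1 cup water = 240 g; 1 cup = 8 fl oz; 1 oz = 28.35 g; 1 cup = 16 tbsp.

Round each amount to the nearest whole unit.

The original recipe has 226.8 g of butter, so the scaling factor is 272.16 ÷ 226.8 = 6/5 = 1.2.
olive oil: 6 oz × 6/5 × 28.35 g/oz ≈ 204 g
water: (2 tbsp + 2 tsp = 8/3 tbsp) × 6/5 ÷ 16 tbsp/cup × 240 g/cup = 48 g
bread flour: 300 g × 6/5 ÷ 28.35 g/oz ≈ 13 oz

olive oil: 204 g; water: 48 g; bread flour: 13 oz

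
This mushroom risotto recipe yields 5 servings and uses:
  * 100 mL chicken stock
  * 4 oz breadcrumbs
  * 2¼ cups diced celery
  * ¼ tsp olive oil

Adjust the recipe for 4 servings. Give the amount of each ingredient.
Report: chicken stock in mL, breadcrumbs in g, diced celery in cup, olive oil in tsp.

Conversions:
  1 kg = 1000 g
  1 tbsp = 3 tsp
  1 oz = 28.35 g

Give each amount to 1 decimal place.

chicken stock: 80.0 mL; breadcrumbs: 90.7 g; diced celery: 1.8 cup; olive oil: 0.2 tsp

Scaling factor: 4/5 = 0.8.
chicken stock: 100 mL × 4/5 = 80.0 mL
breadcrumbs: 4 oz × 4/5 × 28.35 g/oz ≈ 90.7 g
diced celery: 2.25 cup × 4/5 = 1.8 cup
olive oil: 0.25 tsp × 4/5 = 0.2 tsp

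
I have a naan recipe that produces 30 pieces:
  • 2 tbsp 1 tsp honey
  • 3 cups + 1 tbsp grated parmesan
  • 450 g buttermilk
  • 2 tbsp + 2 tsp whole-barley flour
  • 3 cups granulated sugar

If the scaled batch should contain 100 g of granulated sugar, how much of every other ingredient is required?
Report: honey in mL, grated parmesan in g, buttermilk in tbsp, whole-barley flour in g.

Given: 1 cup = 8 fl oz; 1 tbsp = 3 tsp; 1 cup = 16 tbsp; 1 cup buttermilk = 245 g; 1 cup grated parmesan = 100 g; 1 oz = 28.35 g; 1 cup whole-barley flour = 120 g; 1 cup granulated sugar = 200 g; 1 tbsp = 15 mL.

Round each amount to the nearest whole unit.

The original recipe has 600 g of granulated sugar, so the scaling factor is 100 ÷ 600 = 1/6.
honey: (2 tbsp + 1 tsp = 7/3 tbsp) × 1/6 × 15 mL/tbsp ≈ 6 mL
grated parmesan: (3 cup + 1 tbsp = 3.0625 cup) × 1/6 × 100 g/cup ≈ 51 g
buttermilk: 450 g × 1/6 ÷ 245 g/cup × 16 tbsp/cup ≈ 5 tbsp
whole-barley flour: (2 tbsp + 2 tsp = 8/3 tbsp) × 1/6 ÷ 16 tbsp/cup × 120 g/cup ≈ 3 g

honey: 6 mL; grated parmesan: 51 g; buttermilk: 5 tbsp; whole-barley flour: 3 g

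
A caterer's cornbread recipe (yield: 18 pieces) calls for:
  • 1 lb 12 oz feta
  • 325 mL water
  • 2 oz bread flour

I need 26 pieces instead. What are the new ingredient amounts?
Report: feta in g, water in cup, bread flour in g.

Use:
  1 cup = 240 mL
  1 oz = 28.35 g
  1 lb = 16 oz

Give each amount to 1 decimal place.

feta: 1146.6 g; water: 2.0 cup; bread flour: 81.9 g

Scaling factor: 26/18 = 13/9.
feta: (1 lb + 12 oz = 1.75 lb) × 13/9 × 16 oz/lb × 28.35 g/oz = 1146.6 g
water: 325 mL × 13/9 ÷ 240 mL/cup ≈ 2.0 cup
bread flour: 2 oz × 13/9 × 28.35 g/oz = 81.9 g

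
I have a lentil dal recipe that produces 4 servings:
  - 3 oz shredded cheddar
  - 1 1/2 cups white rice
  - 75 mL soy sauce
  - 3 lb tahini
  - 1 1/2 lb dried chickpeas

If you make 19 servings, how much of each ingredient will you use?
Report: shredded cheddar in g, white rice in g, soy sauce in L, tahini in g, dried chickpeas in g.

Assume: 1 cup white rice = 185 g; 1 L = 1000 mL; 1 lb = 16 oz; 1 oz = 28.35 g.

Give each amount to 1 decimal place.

Scaling factor: 19/4 = 4.75.
shredded cheddar: 3 oz × 19/4 × 28.35 g/oz ≈ 404.0 g
white rice: 1.5 cup × 19/4 × 185 g/cup ≈ 1318.1 g
soy sauce: 75 mL × 19/4 ÷ 1000 mL/L ≈ 0.4 L
tahini: 3 lb × 19/4 × 16 oz/lb × 28.35 g/oz = 6463.8 g
dried chickpeas: 1.5 lb × 19/4 × 16 oz/lb × 28.35 g/oz = 3231.9 g

shredded cheddar: 404.0 g; white rice: 1318.1 g; soy sauce: 0.4 L; tahini: 6463.8 g; dried chickpeas: 3231.9 g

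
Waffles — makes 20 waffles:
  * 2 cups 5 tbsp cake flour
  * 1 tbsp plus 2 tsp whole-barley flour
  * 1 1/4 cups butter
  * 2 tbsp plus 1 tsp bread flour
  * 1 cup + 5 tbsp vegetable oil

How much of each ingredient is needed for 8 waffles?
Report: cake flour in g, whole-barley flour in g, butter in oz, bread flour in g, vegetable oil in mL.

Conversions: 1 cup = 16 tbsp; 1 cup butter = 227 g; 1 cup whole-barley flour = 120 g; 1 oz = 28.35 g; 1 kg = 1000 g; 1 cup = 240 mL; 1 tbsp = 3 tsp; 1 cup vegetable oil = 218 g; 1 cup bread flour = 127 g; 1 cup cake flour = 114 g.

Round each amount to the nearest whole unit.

Scaling factor: 8/20 = 2/5 = 0.4.
cake flour: (2 cup + 5 tbsp = 2.3125 cup) × 2/5 × 114 g/cup ≈ 105 g
whole-barley flour: (1 tbsp + 2 tsp = 5/3 tbsp) × 2/5 ÷ 16 tbsp/cup × 120 g/cup = 5 g
butter: 1.25 cup × 2/5 × 227 g/cup ÷ 28.35 g/oz ≈ 4 oz
bread flour: (2 tbsp + 1 tsp = 7/3 tbsp) × 2/5 ÷ 16 tbsp/cup × 127 g/cup ≈ 7 g
vegetable oil: (1 cup + 5 tbsp = 1.3125 cup) × 2/5 × 240 mL/cup = 126 mL

cake flour: 105 g; whole-barley flour: 5 g; butter: 4 oz; bread flour: 7 g; vegetable oil: 126 mL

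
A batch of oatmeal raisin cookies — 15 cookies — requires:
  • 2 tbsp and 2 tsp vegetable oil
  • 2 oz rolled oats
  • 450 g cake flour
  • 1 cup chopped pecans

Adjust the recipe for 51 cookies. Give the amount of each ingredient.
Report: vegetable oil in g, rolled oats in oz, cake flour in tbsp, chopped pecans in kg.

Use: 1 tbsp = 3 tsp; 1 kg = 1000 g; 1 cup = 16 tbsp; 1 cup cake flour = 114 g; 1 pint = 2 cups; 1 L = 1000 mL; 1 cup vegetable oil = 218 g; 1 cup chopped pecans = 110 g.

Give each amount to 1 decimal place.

vegetable oil: 123.5 g; rolled oats: 6.8 oz; cake flour: 214.7 tbsp; chopped pecans: 0.4 kg

Scaling factor: 51/15 = 17/5 = 3.4.
vegetable oil: (2 tbsp + 2 tsp = 8/3 tbsp) × 17/5 ÷ 16 tbsp/cup × 218 g/cup ≈ 123.5 g
rolled oats: 2 oz × 17/5 = 6.8 oz
cake flour: 450 g × 17/5 ÷ 114 g/cup × 16 tbsp/cup ≈ 214.7 tbsp
chopped pecans: 1 cup × 17/5 × 110 g/cup ÷ 1000 g/kg ≈ 0.4 kg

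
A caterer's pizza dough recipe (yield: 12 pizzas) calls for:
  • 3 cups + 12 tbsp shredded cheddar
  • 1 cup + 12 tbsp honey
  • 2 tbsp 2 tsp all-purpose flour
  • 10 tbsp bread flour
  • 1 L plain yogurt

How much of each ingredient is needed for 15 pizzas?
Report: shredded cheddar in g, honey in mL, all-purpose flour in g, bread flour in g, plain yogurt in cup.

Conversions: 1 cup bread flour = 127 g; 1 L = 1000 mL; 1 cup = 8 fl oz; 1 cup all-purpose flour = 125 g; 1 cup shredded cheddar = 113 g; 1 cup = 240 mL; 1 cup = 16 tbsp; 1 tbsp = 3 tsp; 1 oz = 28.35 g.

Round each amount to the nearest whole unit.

shredded cheddar: 530 g; honey: 525 mL; all-purpose flour: 26 g; bread flour: 99 g; plain yogurt: 5 cup

Scaling factor: 15/12 = 5/4 = 1.25.
shredded cheddar: (3 cup + 12 tbsp = 3.75 cup) × 5/4 × 113 g/cup ≈ 530 g
honey: (1 cup + 12 tbsp = 1.75 cup) × 5/4 × 240 mL/cup = 525 mL
all-purpose flour: (2 tbsp + 2 tsp = 8/3 tbsp) × 5/4 ÷ 16 tbsp/cup × 125 g/cup ≈ 26 g
bread flour: 10 tbsp × 5/4 ÷ 16 tbsp/cup × 127 g/cup ≈ 99 g
plain yogurt: 1 L × 5/4 × 1000 mL/L ÷ 240 mL/cup ≈ 5 cup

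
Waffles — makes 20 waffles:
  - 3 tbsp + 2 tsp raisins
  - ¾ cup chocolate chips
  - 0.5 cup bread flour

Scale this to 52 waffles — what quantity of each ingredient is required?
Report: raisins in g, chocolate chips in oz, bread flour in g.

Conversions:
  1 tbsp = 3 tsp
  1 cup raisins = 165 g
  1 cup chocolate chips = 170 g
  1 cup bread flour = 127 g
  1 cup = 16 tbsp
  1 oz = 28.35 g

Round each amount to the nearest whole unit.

Scaling factor: 52/20 = 13/5 = 2.6.
raisins: (3 tbsp + 2 tsp = 11/3 tbsp) × 13/5 ÷ 16 tbsp/cup × 165 g/cup ≈ 98 g
chocolate chips: 0.75 cup × 13/5 × 170 g/cup ÷ 28.35 g/oz ≈ 12 oz
bread flour: 0.5 cup × 13/5 × 127 g/cup ≈ 165 g

raisins: 98 g; chocolate chips: 12 oz; bread flour: 165 g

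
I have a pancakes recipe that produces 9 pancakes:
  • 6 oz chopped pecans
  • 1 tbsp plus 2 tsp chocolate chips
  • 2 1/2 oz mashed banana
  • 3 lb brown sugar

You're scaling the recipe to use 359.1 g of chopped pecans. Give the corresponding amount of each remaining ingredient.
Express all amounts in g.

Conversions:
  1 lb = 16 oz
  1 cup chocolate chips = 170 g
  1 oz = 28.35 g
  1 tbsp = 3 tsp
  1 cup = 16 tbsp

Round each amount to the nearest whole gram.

The original recipe has 170.1 g of chopped pecans, so the scaling factor is 359.1 ÷ 170.1 = 19/9.
chocolate chips: (1 tbsp + 2 tsp = 5/3 tbsp) × 19/9 ÷ 16 tbsp/cup × 170 g/cup ≈ 37 g
mashed banana: 2.5 oz × 19/9 × 28.35 g/oz ≈ 150 g
brown sugar: 3 lb × 19/9 × 16 oz/lb × 28.35 g/oz ≈ 2873 g

chocolate chips: 37 g; mashed banana: 150 g; brown sugar: 2873 g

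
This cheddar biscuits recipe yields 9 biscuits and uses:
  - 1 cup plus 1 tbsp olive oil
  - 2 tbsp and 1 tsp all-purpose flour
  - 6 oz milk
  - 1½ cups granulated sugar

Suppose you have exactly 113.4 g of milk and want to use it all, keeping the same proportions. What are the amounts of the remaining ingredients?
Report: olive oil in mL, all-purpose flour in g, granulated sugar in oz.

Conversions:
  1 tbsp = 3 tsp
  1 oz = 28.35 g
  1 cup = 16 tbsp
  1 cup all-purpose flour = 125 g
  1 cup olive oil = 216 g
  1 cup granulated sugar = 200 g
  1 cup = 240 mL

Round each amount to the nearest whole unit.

olive oil: 170 mL; all-purpose flour: 12 g; granulated sugar: 7 oz

The original recipe has 170.1 g of milk, so the scaling factor is 113.4 ÷ 170.1 = 2/3.
olive oil: (1 cup + 1 tbsp = 1.0625 cup) × 2/3 × 240 mL/cup = 170 mL
all-purpose flour: (2 tbsp + 1 tsp = 7/3 tbsp) × 2/3 ÷ 16 tbsp/cup × 125 g/cup ≈ 12 g
granulated sugar: 1.5 cup × 2/3 × 200 g/cup ÷ 28.35 g/oz ≈ 7 oz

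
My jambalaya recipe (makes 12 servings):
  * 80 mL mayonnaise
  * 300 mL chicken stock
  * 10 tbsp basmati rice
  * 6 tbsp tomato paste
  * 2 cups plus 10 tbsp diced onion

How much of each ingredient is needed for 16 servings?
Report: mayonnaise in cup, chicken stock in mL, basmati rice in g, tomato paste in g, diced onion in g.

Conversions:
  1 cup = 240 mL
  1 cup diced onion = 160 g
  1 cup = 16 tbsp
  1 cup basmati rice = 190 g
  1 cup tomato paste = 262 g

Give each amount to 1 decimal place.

Scaling factor: 16/12 = 4/3.
mayonnaise: 80 mL × 4/3 ÷ 240 mL/cup ≈ 0.4 cup
chicken stock: 300 mL × 4/3 = 400.0 mL
basmati rice: 10 tbsp × 4/3 ÷ 16 tbsp/cup × 190 g/cup ≈ 158.3 g
tomato paste: 6 tbsp × 4/3 ÷ 16 tbsp/cup × 262 g/cup = 131.0 g
diced onion: (2 cup + 10 tbsp = 2.625 cup) × 4/3 × 160 g/cup = 560.0 g

mayonnaise: 0.4 cup; chicken stock: 400.0 mL; basmati rice: 158.3 g; tomato paste: 131.0 g; diced onion: 560.0 g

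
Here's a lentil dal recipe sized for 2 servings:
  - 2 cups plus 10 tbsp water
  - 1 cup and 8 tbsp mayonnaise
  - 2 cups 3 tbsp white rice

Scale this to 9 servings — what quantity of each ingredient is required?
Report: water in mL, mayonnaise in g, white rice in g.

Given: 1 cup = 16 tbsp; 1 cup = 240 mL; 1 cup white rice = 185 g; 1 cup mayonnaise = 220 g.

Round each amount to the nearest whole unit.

Scaling factor: 9/2 = 4.5.
water: (2 cup + 10 tbsp = 2.625 cup) × 9/2 × 240 mL/cup = 2835 mL
mayonnaise: (1 cup + 8 tbsp = 1.5 cup) × 9/2 × 220 g/cup = 1485 g
white rice: (2 cup + 3 tbsp = 2.1875 cup) × 9/2 × 185 g/cup ≈ 1821 g

water: 2835 mL; mayonnaise: 1485 g; white rice: 1821 g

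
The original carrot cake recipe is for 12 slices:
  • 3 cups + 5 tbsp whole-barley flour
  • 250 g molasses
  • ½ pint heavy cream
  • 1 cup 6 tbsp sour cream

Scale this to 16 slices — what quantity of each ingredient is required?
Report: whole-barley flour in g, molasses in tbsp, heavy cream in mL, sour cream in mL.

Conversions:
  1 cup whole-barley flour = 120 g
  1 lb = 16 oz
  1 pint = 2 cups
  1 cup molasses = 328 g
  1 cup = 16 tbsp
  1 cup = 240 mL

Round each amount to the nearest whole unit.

whole-barley flour: 530 g; molasses: 16 tbsp; heavy cream: 320 mL; sour cream: 440 mL

Scaling factor: 16/12 = 4/3.
whole-barley flour: (3 cup + 5 tbsp = 3.3125 cup) × 4/3 × 120 g/cup = 530 g
molasses: 250 g × 4/3 ÷ 328 g/cup × 16 tbsp/cup ≈ 16 tbsp
heavy cream: 0.5 pint × 4/3 × 2 cup/pint × 240 mL/cup = 320 mL
sour cream: (1 cup + 6 tbsp = 1.375 cup) × 4/3 × 240 mL/cup = 440 mL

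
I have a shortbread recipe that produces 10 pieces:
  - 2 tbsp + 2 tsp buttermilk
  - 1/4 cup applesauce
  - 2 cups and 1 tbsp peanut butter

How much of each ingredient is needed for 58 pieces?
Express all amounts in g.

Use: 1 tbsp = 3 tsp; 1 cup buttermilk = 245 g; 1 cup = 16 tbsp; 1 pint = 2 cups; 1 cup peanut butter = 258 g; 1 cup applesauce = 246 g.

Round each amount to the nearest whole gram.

buttermilk: 237 g; applesauce: 357 g; peanut butter: 3086 g

Scaling factor: 58/10 = 29/5 = 5.8.
buttermilk: (2 tbsp + 2 tsp = 8/3 tbsp) × 29/5 ÷ 16 tbsp/cup × 245 g/cup ≈ 237 g
applesauce: 0.25 cup × 29/5 × 246 g/cup ≈ 357 g
peanut butter: (2 cup + 1 tbsp = 2.0625 cup) × 29/5 × 258 g/cup ≈ 3086 g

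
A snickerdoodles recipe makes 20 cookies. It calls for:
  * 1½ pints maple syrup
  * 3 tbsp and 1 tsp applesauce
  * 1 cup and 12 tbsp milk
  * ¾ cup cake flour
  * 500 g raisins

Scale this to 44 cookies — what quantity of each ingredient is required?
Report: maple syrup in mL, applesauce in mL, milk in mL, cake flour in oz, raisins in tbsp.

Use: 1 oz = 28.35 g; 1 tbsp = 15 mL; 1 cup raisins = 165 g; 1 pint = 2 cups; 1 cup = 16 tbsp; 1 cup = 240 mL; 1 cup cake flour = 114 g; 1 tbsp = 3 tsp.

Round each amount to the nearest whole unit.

Scaling factor: 44/20 = 11/5 = 2.2.
maple syrup: 1.5 pint × 11/5 × 2 cup/pint × 240 mL/cup = 1584 mL
applesauce: (3 tbsp + 1 tsp = 10/3 tbsp) × 11/5 × 15 mL/tbsp = 110 mL
milk: (1 cup + 12 tbsp = 1.75 cup) × 11/5 × 240 mL/cup = 924 mL
cake flour: 0.75 cup × 11/5 × 114 g/cup ÷ 28.35 g/oz ≈ 7 oz
raisins: 500 g × 11/5 ÷ 165 g/cup × 16 tbsp/cup ≈ 107 tbsp

maple syrup: 1584 mL; applesauce: 110 mL; milk: 924 mL; cake flour: 7 oz; raisins: 107 tbsp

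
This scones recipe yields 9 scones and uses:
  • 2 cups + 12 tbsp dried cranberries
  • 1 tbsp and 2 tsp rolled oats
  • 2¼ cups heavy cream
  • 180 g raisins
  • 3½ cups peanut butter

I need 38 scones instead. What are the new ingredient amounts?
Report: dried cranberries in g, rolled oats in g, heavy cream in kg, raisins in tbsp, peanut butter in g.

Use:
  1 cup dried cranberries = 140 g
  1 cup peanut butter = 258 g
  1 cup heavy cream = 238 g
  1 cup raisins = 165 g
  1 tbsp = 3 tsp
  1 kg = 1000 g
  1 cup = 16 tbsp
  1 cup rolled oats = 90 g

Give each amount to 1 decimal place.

Scaling factor: 38/9.
dried cranberries: (2 cup + 12 tbsp = 2.75 cup) × 38/9 × 140 g/cup ≈ 1625.6 g
rolled oats: (1 tbsp + 2 tsp = 5/3 tbsp) × 38/9 ÷ 16 tbsp/cup × 90 g/cup ≈ 39.6 g
heavy cream: 2.25 cup × 38/9 × 238 g/cup ÷ 1000 g/kg ≈ 2.3 kg
raisins: 180 g × 38/9 ÷ 165 g/cup × 16 tbsp/cup ≈ 73.7 tbsp
peanut butter: 3.5 cup × 38/9 × 258 g/cup ≈ 3812.7 g

dried cranberries: 1625.6 g; rolled oats: 39.6 g; heavy cream: 2.3 kg; raisins: 73.7 tbsp; peanut butter: 3812.7 g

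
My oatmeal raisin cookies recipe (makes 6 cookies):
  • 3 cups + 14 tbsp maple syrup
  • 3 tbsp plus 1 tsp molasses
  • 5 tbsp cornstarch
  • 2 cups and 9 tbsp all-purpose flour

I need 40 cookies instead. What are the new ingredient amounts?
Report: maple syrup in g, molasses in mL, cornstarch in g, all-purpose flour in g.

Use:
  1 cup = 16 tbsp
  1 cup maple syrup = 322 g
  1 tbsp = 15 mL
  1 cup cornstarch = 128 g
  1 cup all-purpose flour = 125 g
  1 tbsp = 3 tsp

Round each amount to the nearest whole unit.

Scaling factor: 40/6 = 20/3.
maple syrup: (3 cup + 14 tbsp = 3.875 cup) × 20/3 × 322 g/cup ≈ 8318 g
molasses: (3 tbsp + 1 tsp = 10/3 tbsp) × 20/3 × 15 mL/tbsp ≈ 333 mL
cornstarch: 5 tbsp × 20/3 ÷ 16 tbsp/cup × 128 g/cup ≈ 267 g
all-purpose flour: (2 cup + 9 tbsp = 2.5625 cup) × 20/3 × 125 g/cup ≈ 2135 g

maple syrup: 8318 g; molasses: 333 mL; cornstarch: 267 g; all-purpose flour: 2135 g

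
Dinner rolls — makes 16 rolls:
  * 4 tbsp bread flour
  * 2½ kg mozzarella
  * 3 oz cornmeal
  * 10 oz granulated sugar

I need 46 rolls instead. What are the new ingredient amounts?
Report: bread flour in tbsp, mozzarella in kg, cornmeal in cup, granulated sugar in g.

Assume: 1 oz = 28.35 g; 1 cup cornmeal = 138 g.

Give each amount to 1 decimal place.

Scaling factor: 46/16 = 23/8 = 2.875.
bread flour: 4 tbsp × 23/8 = 11.5 tbsp
mozzarella: 2.5 kg × 23/8 ≈ 7.2 kg
cornmeal: 3 oz × 23/8 × 28.35 g/oz ÷ 138 g/cup ≈ 1.8 cup
granulated sugar: 10 oz × 23/8 × 28.35 g/oz ≈ 815.1 g

bread flour: 11.5 tbsp; mozzarella: 7.2 kg; cornmeal: 1.8 cup; granulated sugar: 815.1 g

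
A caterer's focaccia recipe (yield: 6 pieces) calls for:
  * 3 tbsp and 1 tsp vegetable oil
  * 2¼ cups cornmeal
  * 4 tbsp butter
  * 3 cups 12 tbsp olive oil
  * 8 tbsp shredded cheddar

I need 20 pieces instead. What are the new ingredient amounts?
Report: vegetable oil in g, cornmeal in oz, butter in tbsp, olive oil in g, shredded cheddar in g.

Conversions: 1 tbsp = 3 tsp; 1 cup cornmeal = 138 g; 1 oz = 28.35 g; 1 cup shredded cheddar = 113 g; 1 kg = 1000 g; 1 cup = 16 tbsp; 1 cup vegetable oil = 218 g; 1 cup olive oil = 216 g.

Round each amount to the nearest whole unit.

vegetable oil: 151 g; cornmeal: 37 oz; butter: 13 tbsp; olive oil: 2700 g; shredded cheddar: 188 g

Scaling factor: 20/6 = 10/3.
vegetable oil: (3 tbsp + 1 tsp = 10/3 tbsp) × 10/3 ÷ 16 tbsp/cup × 218 g/cup ≈ 151 g
cornmeal: 2.25 cup × 10/3 × 138 g/cup ÷ 28.35 g/oz ≈ 37 oz
butter: 4 tbsp × 10/3 ≈ 13 tbsp
olive oil: (3 cup + 12 tbsp = 3.75 cup) × 10/3 × 216 g/cup = 2700 g
shredded cheddar: 8 tbsp × 10/3 ÷ 16 tbsp/cup × 113 g/cup ≈ 188 g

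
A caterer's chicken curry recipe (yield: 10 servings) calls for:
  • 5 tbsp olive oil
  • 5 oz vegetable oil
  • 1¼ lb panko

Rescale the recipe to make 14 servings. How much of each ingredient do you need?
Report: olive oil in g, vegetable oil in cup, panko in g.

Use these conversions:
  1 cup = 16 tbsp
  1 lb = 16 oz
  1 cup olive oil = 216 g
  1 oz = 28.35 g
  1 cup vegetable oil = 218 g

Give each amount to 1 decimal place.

Scaling factor: 14/10 = 7/5 = 1.4.
olive oil: 5 tbsp × 7/5 ÷ 16 tbsp/cup × 216 g/cup = 94.5 g
vegetable oil: 5 oz × 7/5 × 28.35 g/oz ÷ 218 g/cup ≈ 0.9 cup
panko: 1.25 lb × 7/5 × 16 oz/lb × 28.35 g/oz = 793.8 g

olive oil: 94.5 g; vegetable oil: 0.9 cup; panko: 793.8 g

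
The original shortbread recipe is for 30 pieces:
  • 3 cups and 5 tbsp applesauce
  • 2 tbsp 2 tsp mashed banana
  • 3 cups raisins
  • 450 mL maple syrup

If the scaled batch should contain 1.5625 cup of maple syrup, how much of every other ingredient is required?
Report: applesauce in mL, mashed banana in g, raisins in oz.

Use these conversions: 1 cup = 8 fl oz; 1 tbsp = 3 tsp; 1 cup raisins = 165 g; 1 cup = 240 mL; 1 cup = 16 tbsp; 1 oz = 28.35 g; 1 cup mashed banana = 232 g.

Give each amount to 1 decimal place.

applesauce: 662.5 mL; mashed banana: 32.2 g; raisins: 14.6 oz

The original recipe has 1.875 cup of maple syrup, so the scaling factor is 1.5625 ÷ 1.875 = 5/6.
applesauce: (3 cup + 5 tbsp = 3.3125 cup) × 5/6 × 240 mL/cup = 662.5 mL
mashed banana: (2 tbsp + 2 tsp = 8/3 tbsp) × 5/6 ÷ 16 tbsp/cup × 232 g/cup ≈ 32.2 g
raisins: 3 cup × 5/6 × 165 g/cup ÷ 28.35 g/oz ≈ 14.6 oz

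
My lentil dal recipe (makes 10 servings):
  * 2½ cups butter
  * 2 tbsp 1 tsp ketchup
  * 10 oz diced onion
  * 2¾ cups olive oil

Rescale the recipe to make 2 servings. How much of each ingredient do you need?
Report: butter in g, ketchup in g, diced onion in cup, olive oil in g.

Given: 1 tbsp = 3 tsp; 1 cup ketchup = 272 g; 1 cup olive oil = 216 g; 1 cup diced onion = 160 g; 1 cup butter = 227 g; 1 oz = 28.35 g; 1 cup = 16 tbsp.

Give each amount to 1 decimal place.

butter: 113.5 g; ketchup: 7.9 g; diced onion: 0.4 cup; olive oil: 118.8 g

Scaling factor: 2/10 = 1/5 = 0.2.
butter: 2.5 cup × 1/5 × 227 g/cup = 113.5 g
ketchup: (2 tbsp + 1 tsp = 7/3 tbsp) × 1/5 ÷ 16 tbsp/cup × 272 g/cup ≈ 7.9 g
diced onion: 10 oz × 1/5 × 28.35 g/oz ÷ 160 g/cup ≈ 0.4 cup
olive oil: 2.75 cup × 1/5 × 216 g/cup = 118.8 g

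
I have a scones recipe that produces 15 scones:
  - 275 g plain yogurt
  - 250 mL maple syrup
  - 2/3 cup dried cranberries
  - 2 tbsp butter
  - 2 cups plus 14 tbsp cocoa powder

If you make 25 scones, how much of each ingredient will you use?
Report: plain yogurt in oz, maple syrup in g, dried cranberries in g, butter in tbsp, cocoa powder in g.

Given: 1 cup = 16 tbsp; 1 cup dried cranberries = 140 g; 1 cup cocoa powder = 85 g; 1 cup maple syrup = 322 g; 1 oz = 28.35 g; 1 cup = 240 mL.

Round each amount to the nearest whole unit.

plain yogurt: 16 oz; maple syrup: 559 g; dried cranberries: 156 g; butter: 3 tbsp; cocoa powder: 407 g

Scaling factor: 25/15 = 5/3.
plain yogurt: 275 g × 5/3 ÷ 28.35 g/oz ≈ 16 oz
maple syrup: 250 mL × 5/3 ÷ 240 mL/cup × 322 g/cup ≈ 559 g
dried cranberries: 2/3 cup × 5/3 × 140 g/cup ≈ 156 g
butter: 2 tbsp × 5/3 ≈ 3 tbsp
cocoa powder: (2 cup + 14 tbsp = 2.875 cup) × 5/3 × 85 g/cup ≈ 407 g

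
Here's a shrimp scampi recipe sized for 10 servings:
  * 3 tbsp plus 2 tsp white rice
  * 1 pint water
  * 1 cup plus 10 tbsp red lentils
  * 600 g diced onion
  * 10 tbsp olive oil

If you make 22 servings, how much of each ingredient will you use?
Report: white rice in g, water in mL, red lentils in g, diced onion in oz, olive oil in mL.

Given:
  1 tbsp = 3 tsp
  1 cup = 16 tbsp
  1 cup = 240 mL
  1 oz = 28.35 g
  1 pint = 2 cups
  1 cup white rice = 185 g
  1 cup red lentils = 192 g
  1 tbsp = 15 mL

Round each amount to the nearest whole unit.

white rice: 93 g; water: 1056 mL; red lentils: 686 g; diced onion: 47 oz; olive oil: 330 mL

Scaling factor: 22/10 = 11/5 = 2.2.
white rice: (3 tbsp + 2 tsp = 11/3 tbsp) × 11/5 ÷ 16 tbsp/cup × 185 g/cup ≈ 93 g
water: 1 pint × 11/5 × 2 cup/pint × 240 mL/cup = 1056 mL
red lentils: (1 cup + 10 tbsp = 1.625 cup) × 11/5 × 192 g/cup ≈ 686 g
diced onion: 600 g × 11/5 ÷ 28.35 g/oz ≈ 47 oz
olive oil: 10 tbsp × 11/5 × 15 mL/tbsp = 330 mL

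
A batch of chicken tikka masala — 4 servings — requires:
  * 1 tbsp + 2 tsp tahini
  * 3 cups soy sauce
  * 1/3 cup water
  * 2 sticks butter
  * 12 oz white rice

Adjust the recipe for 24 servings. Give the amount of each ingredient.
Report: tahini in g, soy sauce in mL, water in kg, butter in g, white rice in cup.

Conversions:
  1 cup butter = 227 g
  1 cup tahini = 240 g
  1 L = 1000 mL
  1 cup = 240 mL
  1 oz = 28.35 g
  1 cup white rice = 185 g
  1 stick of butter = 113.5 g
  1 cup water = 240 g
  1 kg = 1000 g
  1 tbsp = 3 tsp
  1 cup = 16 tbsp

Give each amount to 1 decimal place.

tahini: 150.0 g; soy sauce: 4320.0 mL; water: 0.5 kg; butter: 1362.0 g; white rice: 11.0 cup

Scaling factor: 24/4 = 6.
tahini: (1 tbsp + 2 tsp = 5/3 tbsp) × 6 ÷ 16 tbsp/cup × 240 g/cup = 150.0 g
soy sauce: 3 cup × 6 × 240 mL/cup = 4320.0 mL
water: 1/3 cup × 6 × 240 g/cup ÷ 1000 g/kg ≈ 0.5 kg
butter: 2 stick × 6 × 113.5 g/stick = 1362.0 g
white rice: 12 oz × 6 × 28.35 g/oz ÷ 185 g/cup ≈ 11.0 cup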